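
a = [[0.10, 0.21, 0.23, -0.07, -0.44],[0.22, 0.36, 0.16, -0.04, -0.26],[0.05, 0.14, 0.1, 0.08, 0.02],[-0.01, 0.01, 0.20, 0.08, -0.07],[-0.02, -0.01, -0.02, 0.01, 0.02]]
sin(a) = [[0.09, 0.2, 0.22, -0.07, -0.43],  [0.21, 0.34, 0.15, -0.04, -0.24],  [0.05, 0.13, 0.10, 0.08, 0.03],  [-0.01, 0.01, 0.20, 0.08, -0.07],  [-0.02, -0.01, -0.02, 0.01, 0.02]]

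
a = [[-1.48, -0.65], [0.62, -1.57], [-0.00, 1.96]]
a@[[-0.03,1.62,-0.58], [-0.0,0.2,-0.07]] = [[0.04, -2.53, 0.9], [-0.02, 0.69, -0.25], [0.0, 0.39, -0.14]]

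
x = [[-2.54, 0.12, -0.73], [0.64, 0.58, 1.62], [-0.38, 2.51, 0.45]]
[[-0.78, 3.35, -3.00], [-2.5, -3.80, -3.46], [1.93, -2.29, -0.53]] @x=[[5.27, -5.68, 4.65], [5.23, -11.19, -5.89], [-6.17, -2.43, -5.36]]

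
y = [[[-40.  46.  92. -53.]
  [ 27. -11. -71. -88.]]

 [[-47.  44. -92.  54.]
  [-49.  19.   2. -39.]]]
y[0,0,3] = -53.0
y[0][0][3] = -53.0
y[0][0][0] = -40.0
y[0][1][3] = -88.0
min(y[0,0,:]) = -53.0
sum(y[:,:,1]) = 98.0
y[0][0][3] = -53.0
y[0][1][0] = 27.0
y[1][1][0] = -49.0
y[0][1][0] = 27.0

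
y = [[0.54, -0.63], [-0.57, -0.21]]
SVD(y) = [[-0.91,0.40], [0.4,0.91]] @ diag([0.8752536832167294, 0.5398434865917611]) @ [[-0.83,0.56], [-0.56,-0.83]]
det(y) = -0.47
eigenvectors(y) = [[0.88, 0.50], [-0.47, 0.86]]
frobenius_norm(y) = 1.03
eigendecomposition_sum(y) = [[0.67, -0.39], [-0.35, 0.2]] + [[-0.13,-0.24], [-0.22,-0.41]]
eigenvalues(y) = [0.87, -0.54]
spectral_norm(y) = 0.88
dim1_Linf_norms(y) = [0.63, 0.57]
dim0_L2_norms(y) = [0.79, 0.66]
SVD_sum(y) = [[0.66,  -0.45],  [-0.29,  0.20]] + [[-0.12, -0.18],  [-0.28, -0.41]]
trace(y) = 0.33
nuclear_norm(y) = 1.42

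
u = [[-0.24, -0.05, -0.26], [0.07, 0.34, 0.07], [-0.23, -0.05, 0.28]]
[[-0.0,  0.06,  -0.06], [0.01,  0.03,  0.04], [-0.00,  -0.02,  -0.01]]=u@[[0.01,-0.13,0.12], [0.03,0.15,0.07], [0.00,-0.15,0.09]]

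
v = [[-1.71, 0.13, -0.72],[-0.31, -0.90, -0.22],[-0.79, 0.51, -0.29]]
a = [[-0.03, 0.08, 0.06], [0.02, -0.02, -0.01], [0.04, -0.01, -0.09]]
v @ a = [[0.03, -0.13, -0.04], [-0.02, -0.00, 0.01], [0.02, -0.07, -0.03]]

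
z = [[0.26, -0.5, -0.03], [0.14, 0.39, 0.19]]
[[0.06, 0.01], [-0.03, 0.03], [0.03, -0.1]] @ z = [[0.02,  -0.03,  0.00], [-0.00,  0.03,  0.01], [-0.01,  -0.05,  -0.02]]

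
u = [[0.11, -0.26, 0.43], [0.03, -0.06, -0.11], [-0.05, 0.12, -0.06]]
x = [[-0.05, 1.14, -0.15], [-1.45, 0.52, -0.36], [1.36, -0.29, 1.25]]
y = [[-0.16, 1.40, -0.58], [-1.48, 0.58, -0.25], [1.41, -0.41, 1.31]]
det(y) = 2.24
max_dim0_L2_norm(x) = 1.99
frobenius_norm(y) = 2.96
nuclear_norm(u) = 0.67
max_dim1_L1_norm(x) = 2.9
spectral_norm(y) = 2.61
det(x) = 1.52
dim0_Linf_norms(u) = [0.11, 0.26, 0.43]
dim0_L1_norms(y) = [3.05, 2.39, 2.14]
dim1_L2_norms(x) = [1.15, 1.58, 1.87]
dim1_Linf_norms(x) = [1.14, 1.45, 1.36]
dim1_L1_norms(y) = [2.14, 2.31, 3.13]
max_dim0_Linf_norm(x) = 1.45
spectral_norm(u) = 0.53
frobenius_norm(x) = 2.71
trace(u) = -0.01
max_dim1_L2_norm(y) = 1.97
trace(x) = 1.72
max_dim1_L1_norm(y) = 3.13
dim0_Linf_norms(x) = [1.45, 1.14, 1.25]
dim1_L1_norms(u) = [0.8, 0.2, 0.23]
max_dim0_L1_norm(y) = 3.05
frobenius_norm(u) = 0.55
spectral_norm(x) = 2.41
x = u + y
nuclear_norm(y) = 4.53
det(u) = 0.00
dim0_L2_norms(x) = [1.99, 1.29, 1.31]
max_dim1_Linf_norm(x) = 1.45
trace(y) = 1.73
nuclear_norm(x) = 4.08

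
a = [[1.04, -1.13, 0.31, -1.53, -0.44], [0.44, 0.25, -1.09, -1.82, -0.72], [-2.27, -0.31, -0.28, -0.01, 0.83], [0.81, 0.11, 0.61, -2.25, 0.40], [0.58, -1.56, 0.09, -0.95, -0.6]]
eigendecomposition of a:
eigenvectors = [[(-0.23-0.31j), (-0.23+0.31j), (-0.5+0.04j), (-0.5-0.04j), 0.36+0.00j], [(-0.2-0.42j), -0.20+0.42j, 0.41+0.24j, (0.41-0.24j), (-0.23+0j)], [-0.05-0.35j, (-0.05+0.35j), (0.3-0.34j), (0.3+0.34j), (-0.55+0j)], [(-0.53+0j), -0.53-0.00j, -0.13-0.02j, -0.13+0.02j, (0.1+0j)], [-0.07-0.46j, (-0.07+0.46j), -0.54+0.00j, (-0.54-0j), 0.72+0.00j]]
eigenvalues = [(-1.75+1.32j), (-1.75-1.32j), (0.84+0.68j), (0.84-0.68j), (-0.01+0j)]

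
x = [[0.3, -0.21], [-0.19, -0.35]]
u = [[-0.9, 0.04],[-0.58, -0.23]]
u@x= [[-0.28,0.18],[-0.13,0.2]]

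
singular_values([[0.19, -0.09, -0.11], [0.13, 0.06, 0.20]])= [0.25, 0.23]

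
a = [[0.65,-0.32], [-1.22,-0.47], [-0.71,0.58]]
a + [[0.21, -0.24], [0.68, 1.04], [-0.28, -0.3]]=[[0.86, -0.56], [-0.54, 0.57], [-0.99, 0.28]]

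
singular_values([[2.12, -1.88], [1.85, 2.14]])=[2.85, 2.81]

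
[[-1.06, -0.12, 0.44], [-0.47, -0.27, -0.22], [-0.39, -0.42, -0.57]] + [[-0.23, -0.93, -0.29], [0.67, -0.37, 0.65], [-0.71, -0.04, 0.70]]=[[-1.29, -1.05, 0.15], [0.20, -0.64, 0.43], [-1.1, -0.46, 0.13]]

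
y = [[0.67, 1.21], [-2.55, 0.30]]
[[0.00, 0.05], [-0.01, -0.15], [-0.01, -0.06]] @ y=[[-0.13, 0.02], [0.38, -0.06], [0.15, -0.03]]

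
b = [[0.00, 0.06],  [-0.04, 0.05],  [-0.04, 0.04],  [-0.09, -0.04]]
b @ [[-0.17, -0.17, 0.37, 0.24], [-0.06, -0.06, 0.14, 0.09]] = [[-0.00,-0.0,0.01,0.01], [0.0,0.0,-0.01,-0.01], [0.00,0.0,-0.01,-0.01], [0.02,0.02,-0.04,-0.03]]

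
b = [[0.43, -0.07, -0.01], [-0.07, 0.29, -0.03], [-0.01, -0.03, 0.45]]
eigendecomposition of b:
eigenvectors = [[-0.38, -0.82, -0.44], [-0.91, 0.41, 0.02], [-0.16, -0.41, 0.90]]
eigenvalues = [0.26, 0.46, 0.45]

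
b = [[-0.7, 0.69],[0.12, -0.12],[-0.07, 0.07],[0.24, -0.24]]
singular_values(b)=[1.06, 0.0]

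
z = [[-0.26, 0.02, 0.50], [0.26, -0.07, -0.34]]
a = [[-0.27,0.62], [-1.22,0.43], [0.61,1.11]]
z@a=[[0.35, 0.40],[-0.19, -0.25]]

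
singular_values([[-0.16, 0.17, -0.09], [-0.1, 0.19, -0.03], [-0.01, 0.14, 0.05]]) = [0.34, 0.12, 0.0]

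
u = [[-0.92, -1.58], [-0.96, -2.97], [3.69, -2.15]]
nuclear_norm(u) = 7.86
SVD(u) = [[0.12, -0.5], [0.35, -0.79], [0.93, 0.36]] @ diag([4.393321290071617, 3.4673661534662683]) @ [[0.68, -0.73], [0.73, 0.68]]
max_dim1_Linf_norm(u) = 3.69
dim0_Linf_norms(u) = [3.69, 2.97]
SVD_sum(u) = [[0.36, -0.39], [1.04, -1.12], [2.78, -3.00]] + [[-1.28, -1.19], [-2.00, -1.85], [0.91, 0.85]]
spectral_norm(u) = 4.39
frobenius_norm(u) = 5.60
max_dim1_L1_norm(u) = 5.84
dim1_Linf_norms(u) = [1.58, 2.97, 3.69]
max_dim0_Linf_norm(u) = 3.69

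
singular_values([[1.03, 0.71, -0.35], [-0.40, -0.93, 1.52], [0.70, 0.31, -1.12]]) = [2.45, 0.84, 0.41]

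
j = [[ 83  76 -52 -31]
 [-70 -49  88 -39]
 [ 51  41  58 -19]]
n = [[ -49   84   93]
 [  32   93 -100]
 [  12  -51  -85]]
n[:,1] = [84, 93, -51]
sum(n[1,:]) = 25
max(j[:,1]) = 76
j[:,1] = [76, -49, 41]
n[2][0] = 12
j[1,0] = -70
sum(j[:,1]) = 68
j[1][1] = -49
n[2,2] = -85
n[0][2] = 93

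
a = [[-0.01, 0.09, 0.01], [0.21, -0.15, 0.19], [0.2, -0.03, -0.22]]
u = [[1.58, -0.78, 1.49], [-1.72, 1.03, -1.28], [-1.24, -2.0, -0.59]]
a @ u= [[-0.18, 0.08, -0.14],  [0.35, -0.7, 0.39],  [0.64, 0.25, 0.47]]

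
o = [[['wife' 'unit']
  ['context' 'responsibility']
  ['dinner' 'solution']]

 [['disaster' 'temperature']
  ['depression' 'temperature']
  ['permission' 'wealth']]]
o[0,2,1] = 'solution'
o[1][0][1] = 'temperature'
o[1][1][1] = 'temperature'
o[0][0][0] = 'wife'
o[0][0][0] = 'wife'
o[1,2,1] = 'wealth'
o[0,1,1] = 'responsibility'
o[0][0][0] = 'wife'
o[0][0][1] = 'unit'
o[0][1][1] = 'responsibility'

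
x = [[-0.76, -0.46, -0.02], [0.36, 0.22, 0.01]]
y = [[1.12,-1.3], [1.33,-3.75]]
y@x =[[-1.32, -0.8, -0.04],[-2.36, -1.44, -0.06]]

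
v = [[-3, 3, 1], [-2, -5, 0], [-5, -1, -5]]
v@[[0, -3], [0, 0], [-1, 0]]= [[-1, 9], [0, 6], [5, 15]]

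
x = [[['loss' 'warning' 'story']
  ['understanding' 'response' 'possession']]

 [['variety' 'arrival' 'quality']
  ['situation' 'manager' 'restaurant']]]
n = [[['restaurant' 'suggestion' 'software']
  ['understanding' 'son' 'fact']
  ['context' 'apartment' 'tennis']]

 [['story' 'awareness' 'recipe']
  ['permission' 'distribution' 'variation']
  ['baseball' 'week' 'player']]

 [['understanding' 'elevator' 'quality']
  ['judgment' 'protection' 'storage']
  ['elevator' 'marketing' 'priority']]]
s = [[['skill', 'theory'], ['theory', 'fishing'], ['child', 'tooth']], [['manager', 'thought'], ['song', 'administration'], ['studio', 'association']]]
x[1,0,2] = 'quality'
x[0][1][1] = 'response'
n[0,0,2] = 'software'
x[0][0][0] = 'loss'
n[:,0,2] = ['software', 'recipe', 'quality']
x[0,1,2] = 'possession'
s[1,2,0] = 'studio'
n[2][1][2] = 'storage'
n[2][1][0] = 'judgment'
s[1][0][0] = 'manager'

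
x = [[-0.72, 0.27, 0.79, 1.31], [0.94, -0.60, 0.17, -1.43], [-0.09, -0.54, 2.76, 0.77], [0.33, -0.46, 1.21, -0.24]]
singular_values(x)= [3.34, 2.34, 0.01, 0.0]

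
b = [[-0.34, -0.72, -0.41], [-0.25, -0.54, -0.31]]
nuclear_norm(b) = 1.12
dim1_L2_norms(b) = [0.9, 0.67]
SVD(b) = [[-0.8, -0.60], [-0.6, 0.80]] @ diag([1.1190533266341638, 0.004433074442346873]) @ [[0.38,0.8,0.46], [0.85,-0.11,-0.51]]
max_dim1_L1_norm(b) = 1.47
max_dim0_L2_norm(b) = 0.9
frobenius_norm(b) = 1.12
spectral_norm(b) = 1.12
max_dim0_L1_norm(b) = 1.26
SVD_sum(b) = [[-0.34, -0.72, -0.41], [-0.25, -0.54, -0.31]] + [[-0.00, 0.0, 0.00], [0.00, -0.0, -0.00]]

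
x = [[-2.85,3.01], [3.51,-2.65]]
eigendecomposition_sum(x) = [[-3.09, 2.78],  [3.24, -2.91]] + [[0.24, 0.23], [0.27, 0.26]]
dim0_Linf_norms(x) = [3.51, 3.01]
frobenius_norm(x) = 6.04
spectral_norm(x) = 6.02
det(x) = -3.01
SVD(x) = [[-0.69, 0.73], [0.73, 0.69]] @ diag([6.022873636005486, 0.5001931274118552]) @ [[0.75, -0.66],[0.66, 0.75]]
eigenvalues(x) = [-6.0, 0.5]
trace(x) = -5.50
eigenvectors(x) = [[-0.69, -0.67],[0.72, -0.74]]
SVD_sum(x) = [[-3.09, 2.74],[3.28, -2.91]] + [[0.24, 0.27], [0.23, 0.26]]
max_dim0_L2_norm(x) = 4.52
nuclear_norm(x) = 6.52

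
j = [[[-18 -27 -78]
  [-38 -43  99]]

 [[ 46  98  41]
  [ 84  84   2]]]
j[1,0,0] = 46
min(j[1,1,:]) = 2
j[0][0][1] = -27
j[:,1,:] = [[-38, -43, 99], [84, 84, 2]]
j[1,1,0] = 84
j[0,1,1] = -43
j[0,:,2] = [-78, 99]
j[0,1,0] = -38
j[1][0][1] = 98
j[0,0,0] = -18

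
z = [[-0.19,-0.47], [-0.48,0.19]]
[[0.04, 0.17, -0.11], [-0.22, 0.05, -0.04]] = z @ [[0.37,-0.22,0.15], [-0.24,-0.28,0.17]]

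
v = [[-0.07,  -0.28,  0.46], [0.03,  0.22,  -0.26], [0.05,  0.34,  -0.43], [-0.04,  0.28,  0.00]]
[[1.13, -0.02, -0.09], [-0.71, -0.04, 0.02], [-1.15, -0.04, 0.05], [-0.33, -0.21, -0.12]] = v@ [[0.00, -0.69, 0.31], [-1.18, -0.84, -0.4], [1.74, -0.65, -0.39]]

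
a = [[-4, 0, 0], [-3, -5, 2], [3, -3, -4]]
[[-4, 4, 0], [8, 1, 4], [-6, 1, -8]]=a@[[1, -1, 0], [-1, 0, 0], [3, -1, 2]]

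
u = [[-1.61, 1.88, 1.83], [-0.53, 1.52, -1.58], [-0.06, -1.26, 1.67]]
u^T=[[-1.61,-0.53,-0.06], [1.88,1.52,-1.26], [1.83,-1.58,1.67]]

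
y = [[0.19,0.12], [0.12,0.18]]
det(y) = 0.02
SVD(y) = [[-0.72, -0.69], [-0.69, 0.72]] @ diag([0.3051041214946431, 0.06489587850535687]) @ [[-0.72, -0.69], [-0.69, 0.72]]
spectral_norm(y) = 0.31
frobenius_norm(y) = 0.31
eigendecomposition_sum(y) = [[0.16, 0.15], [0.15, 0.15]] + [[0.03, -0.03], [-0.03, 0.03]]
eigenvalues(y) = [0.31, 0.06]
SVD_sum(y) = [[0.16, 0.15], [0.15, 0.15]] + [[0.03, -0.03], [-0.03, 0.03]]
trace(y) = 0.37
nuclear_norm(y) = 0.37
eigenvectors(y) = [[0.72, -0.69],[0.69, 0.72]]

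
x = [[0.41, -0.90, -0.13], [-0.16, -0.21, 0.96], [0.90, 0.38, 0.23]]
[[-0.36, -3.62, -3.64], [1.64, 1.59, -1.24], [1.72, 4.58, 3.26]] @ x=[[-2.84, -0.3, -4.27], [-0.70, -2.28, 1.03], [2.91, -1.27, 4.92]]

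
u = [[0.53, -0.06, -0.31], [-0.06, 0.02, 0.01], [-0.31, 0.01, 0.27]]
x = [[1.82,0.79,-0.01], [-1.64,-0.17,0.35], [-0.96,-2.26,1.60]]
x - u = [[1.29, 0.85, 0.3],[-1.58, -0.19, 0.34],[-0.65, -2.27, 1.33]]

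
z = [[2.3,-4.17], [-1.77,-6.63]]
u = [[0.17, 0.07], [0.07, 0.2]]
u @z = [[0.27,  -1.17], [-0.19,  -1.62]]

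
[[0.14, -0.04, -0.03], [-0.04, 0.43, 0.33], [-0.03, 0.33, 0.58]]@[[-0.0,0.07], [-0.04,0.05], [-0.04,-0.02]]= [[0.00, 0.01], [-0.03, 0.01], [-0.04, 0.0]]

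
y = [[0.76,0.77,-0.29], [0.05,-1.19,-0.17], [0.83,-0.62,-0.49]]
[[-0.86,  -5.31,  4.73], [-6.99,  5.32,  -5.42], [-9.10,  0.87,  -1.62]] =y@ [[-5.55,-3.22,-2.50], [5.29,-4.36,5.59], [2.47,-1.71,-8.01]]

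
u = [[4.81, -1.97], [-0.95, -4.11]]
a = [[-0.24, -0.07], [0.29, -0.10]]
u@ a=[[-1.73,-0.14], [-0.96,0.48]]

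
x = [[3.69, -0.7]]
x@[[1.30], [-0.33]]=[[5.03]]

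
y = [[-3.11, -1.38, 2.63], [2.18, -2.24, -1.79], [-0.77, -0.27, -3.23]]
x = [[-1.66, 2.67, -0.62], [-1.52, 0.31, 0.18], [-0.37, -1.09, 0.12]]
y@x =[[6.29, -11.60, 2.0], [0.45, 7.08, -1.97], [2.88, 1.38, 0.04]]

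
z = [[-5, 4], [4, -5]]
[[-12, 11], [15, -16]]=z@[[0, 1], [-3, 4]]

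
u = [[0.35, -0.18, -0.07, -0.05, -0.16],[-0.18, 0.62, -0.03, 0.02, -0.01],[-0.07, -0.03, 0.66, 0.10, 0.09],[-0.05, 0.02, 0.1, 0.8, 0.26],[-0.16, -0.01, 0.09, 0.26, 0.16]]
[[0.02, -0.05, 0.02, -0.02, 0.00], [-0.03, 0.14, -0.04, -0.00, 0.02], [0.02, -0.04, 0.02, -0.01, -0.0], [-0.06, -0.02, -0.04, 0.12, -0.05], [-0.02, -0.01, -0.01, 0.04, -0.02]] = u @ [[0.06,-0.03,0.04,-0.09,0.03], [-0.03,0.21,-0.05,-0.04,0.04], [0.04,-0.05,0.04,-0.05,0.01], [-0.09,-0.04,-0.05,0.17,-0.07], [0.03,0.04,0.01,-0.07,0.03]]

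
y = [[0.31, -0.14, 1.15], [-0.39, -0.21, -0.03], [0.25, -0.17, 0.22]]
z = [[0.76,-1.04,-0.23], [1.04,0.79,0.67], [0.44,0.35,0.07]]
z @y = [[0.58, 0.15, 0.85], [0.18, -0.43, 1.32], [0.02, -0.15, 0.51]]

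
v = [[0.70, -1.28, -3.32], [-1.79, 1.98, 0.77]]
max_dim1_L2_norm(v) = 3.63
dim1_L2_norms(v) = [3.63, 2.78]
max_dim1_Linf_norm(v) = 3.32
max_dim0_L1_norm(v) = 4.09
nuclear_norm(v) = 6.04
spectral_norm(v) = 4.16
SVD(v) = [[-0.83, 0.55], [0.55, 0.83]] @ diag([4.163548133806119, 1.8796454286592401]) @ [[-0.38, 0.52, 0.77], [-0.59, 0.5, -0.63]]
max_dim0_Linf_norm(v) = 3.32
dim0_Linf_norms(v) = [1.79, 1.98, 3.32]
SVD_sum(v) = [[1.31, -1.8, -2.67], [-0.86, 1.19, 1.76]] + [[-0.61,0.52,-0.65], [-0.93,0.79,-0.99]]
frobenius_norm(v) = 4.57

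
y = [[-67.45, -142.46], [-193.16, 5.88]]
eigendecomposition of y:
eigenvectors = [[-0.73, 0.57], [-0.68, -0.82]]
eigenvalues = [-200.67, 139.1]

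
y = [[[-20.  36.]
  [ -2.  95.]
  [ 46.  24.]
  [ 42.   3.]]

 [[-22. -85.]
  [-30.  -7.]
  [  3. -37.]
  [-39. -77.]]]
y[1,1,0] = -30.0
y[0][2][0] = 46.0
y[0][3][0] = 42.0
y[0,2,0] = 46.0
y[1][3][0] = -39.0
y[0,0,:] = [-20.0, 36.0]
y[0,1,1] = 95.0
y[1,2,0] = 3.0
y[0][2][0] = 46.0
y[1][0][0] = -22.0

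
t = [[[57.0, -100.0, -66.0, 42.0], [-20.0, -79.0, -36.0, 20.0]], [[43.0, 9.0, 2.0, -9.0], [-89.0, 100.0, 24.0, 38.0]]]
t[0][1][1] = -79.0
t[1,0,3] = -9.0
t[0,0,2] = -66.0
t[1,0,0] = 43.0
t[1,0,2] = 2.0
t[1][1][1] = 100.0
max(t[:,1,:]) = 100.0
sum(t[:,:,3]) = 91.0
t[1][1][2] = 24.0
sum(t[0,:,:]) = -182.0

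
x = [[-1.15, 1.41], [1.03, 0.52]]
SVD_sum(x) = [[-1.31, 1.24], [0.28, -0.27]] + [[0.16,0.17],  [0.75,0.79]]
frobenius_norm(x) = 2.15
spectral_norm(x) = 1.85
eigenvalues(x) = [-1.78, 1.15]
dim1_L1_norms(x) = [2.56, 1.55]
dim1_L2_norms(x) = [1.82, 1.15]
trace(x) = -0.63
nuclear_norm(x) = 2.96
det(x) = -2.05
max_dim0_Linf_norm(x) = 1.41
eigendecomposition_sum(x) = [[-1.40, 0.86], [0.63, -0.38]] + [[0.25,0.55], [0.4,0.90]]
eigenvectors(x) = [[-0.91, -0.52], [0.41, -0.85]]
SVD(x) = [[-0.98,0.21], [0.21,0.98]] @ diag([1.84625140873558, 1.1105204796589239]) @ [[0.73, -0.69], [0.69, 0.73]]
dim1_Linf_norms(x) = [1.41, 1.03]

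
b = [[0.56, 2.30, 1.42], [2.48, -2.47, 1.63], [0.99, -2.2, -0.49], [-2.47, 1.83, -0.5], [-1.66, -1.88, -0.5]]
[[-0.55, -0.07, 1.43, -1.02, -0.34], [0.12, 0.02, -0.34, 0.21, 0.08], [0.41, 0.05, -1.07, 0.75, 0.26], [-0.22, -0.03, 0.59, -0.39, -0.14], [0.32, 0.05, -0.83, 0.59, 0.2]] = b@[[0.02, 0.00, -0.05, 0.03, 0.01],  [-0.14, -0.02, 0.37, -0.26, -0.09],  [-0.17, -0.02, 0.43, -0.31, -0.10]]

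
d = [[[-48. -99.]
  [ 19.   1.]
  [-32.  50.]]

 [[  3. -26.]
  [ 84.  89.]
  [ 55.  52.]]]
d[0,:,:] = [[-48.0, -99.0], [19.0, 1.0], [-32.0, 50.0]]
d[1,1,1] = 89.0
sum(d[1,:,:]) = 257.0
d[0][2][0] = -32.0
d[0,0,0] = -48.0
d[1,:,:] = [[3.0, -26.0], [84.0, 89.0], [55.0, 52.0]]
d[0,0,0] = -48.0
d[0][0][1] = -99.0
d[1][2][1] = 52.0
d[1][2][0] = 55.0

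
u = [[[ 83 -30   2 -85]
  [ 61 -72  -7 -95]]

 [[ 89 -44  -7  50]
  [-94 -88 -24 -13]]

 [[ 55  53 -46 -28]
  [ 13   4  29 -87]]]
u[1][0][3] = 50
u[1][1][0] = -94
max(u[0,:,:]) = 83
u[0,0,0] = 83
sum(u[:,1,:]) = -373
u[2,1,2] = 29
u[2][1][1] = 4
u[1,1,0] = -94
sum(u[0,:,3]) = -180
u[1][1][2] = -24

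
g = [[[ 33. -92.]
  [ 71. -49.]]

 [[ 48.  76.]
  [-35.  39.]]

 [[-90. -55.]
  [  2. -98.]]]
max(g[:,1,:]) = 71.0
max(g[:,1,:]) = 71.0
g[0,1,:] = [71.0, -49.0]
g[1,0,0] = 48.0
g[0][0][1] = -92.0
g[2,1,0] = 2.0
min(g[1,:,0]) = -35.0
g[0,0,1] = -92.0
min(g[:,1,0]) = -35.0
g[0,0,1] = -92.0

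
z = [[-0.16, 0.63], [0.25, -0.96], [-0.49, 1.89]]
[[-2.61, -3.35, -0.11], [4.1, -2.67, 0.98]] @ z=[[-0.37,1.36],[-1.80,7.0]]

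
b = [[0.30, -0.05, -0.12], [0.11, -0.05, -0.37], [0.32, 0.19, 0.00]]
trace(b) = 0.25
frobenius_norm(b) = 0.63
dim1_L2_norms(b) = [0.33, 0.39, 0.37]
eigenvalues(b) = [(0.24+0j), (0.01+0.31j), (0.01-0.31j)]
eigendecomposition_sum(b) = [[0.22+0.00j, -0.06+0.00j, (-0.03+0j)], [-0.15+0.00j, (0.04+0j), 0.02+0.00j], [(0.18+0j), (-0.04+0j), (-0.02+0j)]] + [[0.04+0.01j,0.00+0.04j,-0.05+0.02j], [0.13+0.09j,(-0.04+0.13j),-0.19-0.01j], [(0.07-0.12j),(0.12+0.03j),(0.01+0.17j)]] + [[(0.04-0.01j), 0.00-0.04j, (-0.05-0.02j)], [(0.13-0.09j), (-0.04-0.13j), (-0.19+0.01j)], [0.07+0.12j, (0.12-0.03j), (0.01-0.17j)]]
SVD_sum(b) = [[0.26, 0.03, -0.17], [0.24, 0.03, -0.16], [0.23, 0.03, -0.16]] + [[0.01, 0.01, 0.02], [-0.12, -0.12, -0.19], [0.11, 0.11, 0.18]] + [[0.03, -0.09, 0.04],  [-0.02, 0.04, -0.02],  [-0.02, 0.05, -0.02]]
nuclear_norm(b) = 0.98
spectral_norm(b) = 0.51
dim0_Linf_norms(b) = [0.32, 0.19, 0.37]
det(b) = 0.02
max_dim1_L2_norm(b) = 0.39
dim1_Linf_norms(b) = [0.3, 0.37, 0.32]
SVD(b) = [[-0.61, 0.07, -0.79], [-0.57, -0.73, 0.38], [-0.55, 0.68, 0.48]] @ diag([0.5106354091359822, 0.3461660904469158, 0.12775177791806194]) @ [[-0.82,-0.09,0.56],[0.46,0.47,0.75],[-0.33,0.88,-0.35]]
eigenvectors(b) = [[(0.69+0j), 0.18-0.07j, (0.18+0.07j)],  [(-0.46+0j), (0.74+0j), 0.74-0.00j],  [0.56+0.00j, -0.06-0.64j, (-0.06+0.64j)]]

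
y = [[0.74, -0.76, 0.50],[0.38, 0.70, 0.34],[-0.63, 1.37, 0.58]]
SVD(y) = [[-0.47,-0.75,0.46], [0.28,-0.62,-0.73], [0.84,-0.21,0.50]] @ diag([1.8975034438382432, 0.9827349790494992, 0.41123307451442576]) @ [[-0.4, 0.90, 0.18],[-0.67, -0.15, -0.72],[-0.62, -0.42, 0.66]]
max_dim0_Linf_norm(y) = 1.37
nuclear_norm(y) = 3.29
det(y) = 0.77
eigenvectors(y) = [[0.70+0.00j, 0.70-0.00j, 0.08+0.00j], [0.12-0.27j, (0.12+0.27j), (0.51+0j)], [(-0.37+0.53j), (-0.37-0.53j), 0.86+0.00j]]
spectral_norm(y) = 1.90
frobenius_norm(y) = 2.18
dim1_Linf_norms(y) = [0.76, 0.7, 1.37]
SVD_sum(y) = [[0.36, -0.8, -0.16],[-0.22, 0.48, 0.10],[-0.64, 1.42, 0.29]] + [[0.50,  0.11,  0.54],  [0.41,  0.09,  0.44],  [0.14,  0.03,  0.15]] + [[-0.12, -0.08, 0.13], [0.19, 0.13, -0.2], [-0.13, -0.09, 0.14]]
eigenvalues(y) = [(0.34+0.68j), (0.34-0.68j), (1.33+0j)]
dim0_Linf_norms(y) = [0.74, 1.37, 0.58]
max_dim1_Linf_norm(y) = 1.37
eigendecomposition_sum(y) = [[(0.37+0.24j), -0.43+0.19j, (0.22-0.13j)],[(0.16-0.1j), (-0+0.2j), (-0.01-0.11j)],[-0.37+0.15j, (0.09-0.43j), -0.02+0.24j]] + [[(0.37-0.24j),-0.43-0.19j,(0.22+0.13j)], [0.16+0.10j,-0.00-0.20j,-0.01+0.11j], [(-0.37-0.15j),0.09+0.43j,-0.02-0.24j]] + [[(0.01-0j), (0.1+0j), 0.05-0.00j], [(0.07-0j), (0.71+0j), (0.36-0j)], [0.11-0.00j, 1.20+0.00j, 0.62-0.00j]]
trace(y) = 2.02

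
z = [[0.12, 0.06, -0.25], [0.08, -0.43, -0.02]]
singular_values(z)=[0.44, 0.28]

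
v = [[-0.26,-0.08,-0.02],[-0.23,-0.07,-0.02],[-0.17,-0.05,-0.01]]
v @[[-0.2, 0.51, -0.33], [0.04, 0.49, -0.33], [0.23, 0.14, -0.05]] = [[0.04, -0.17, 0.11], [0.04, -0.15, 0.10], [0.03, -0.11, 0.07]]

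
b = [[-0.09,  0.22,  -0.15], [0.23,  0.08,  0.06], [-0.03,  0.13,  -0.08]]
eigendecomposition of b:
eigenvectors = [[-0.77, 0.44, -0.36], [0.51, 0.84, 0.42], [-0.39, 0.32, 0.83]]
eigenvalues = [-0.31, 0.22, -0.0]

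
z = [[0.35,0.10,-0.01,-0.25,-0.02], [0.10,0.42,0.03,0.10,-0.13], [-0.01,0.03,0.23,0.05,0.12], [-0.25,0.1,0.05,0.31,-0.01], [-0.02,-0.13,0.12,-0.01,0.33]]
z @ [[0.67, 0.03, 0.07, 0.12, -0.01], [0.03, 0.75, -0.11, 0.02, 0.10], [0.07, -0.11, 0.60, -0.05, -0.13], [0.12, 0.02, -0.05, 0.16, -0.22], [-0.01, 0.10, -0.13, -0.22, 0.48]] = [[0.21, 0.08, 0.02, 0.01, 0.05], [0.1, 0.30, -0.01, 0.06, -0.05], [0.02, 0.01, 0.12, -0.03, 0.02], [-0.12, 0.07, -0.01, 0.02, -0.07], [-0.01, -0.08, 0.04, -0.09, 0.13]]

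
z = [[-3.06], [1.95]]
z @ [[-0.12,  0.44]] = [[0.37, -1.35],[-0.23, 0.86]]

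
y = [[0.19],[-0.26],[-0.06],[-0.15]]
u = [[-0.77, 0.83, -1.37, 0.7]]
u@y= [[-0.38]]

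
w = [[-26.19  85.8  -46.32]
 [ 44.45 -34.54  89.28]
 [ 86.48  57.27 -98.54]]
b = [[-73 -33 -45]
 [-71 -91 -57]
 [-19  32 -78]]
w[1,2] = 89.28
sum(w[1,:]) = 99.19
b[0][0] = -73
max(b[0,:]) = -33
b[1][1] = -91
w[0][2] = -46.32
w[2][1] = 57.27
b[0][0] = -73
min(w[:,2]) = -98.54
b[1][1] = -91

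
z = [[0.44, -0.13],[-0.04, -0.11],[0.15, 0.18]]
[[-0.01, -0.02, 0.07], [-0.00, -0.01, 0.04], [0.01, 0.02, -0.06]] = z @ [[-0.01,  -0.01,  0.05],[0.04,  0.10,  -0.38]]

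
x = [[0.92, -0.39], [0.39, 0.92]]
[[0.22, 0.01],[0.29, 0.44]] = x@[[0.32, 0.18], [0.18, 0.40]]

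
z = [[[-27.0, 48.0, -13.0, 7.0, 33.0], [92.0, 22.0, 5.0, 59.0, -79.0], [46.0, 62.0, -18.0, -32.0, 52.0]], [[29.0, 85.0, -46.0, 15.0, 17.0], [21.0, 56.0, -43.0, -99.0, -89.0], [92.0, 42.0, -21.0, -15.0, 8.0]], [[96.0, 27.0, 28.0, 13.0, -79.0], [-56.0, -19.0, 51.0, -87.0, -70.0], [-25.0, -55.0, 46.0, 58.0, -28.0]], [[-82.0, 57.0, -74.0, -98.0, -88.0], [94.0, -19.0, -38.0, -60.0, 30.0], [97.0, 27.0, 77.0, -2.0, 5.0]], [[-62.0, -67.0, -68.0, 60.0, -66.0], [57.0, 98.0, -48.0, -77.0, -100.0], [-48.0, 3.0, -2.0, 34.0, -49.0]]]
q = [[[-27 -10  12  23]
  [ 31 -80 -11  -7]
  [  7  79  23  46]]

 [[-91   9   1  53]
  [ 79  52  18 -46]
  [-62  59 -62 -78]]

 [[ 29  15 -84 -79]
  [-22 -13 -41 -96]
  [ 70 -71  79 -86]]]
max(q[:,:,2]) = 79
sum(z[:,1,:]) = -299.0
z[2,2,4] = -28.0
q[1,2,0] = -62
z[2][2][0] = -25.0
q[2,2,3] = -86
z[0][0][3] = 7.0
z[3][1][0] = 94.0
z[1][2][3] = -15.0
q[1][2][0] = -62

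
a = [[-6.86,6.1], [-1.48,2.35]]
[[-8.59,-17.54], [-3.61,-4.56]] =a @ [[-0.26, 1.89], [-1.70, -0.75]]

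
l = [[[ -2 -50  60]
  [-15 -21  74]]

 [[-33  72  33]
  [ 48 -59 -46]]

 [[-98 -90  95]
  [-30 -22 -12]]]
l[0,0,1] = -50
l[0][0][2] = 60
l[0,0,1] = -50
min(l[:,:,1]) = -90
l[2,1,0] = -30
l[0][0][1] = -50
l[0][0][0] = -2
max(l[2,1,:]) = -12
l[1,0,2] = 33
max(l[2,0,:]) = 95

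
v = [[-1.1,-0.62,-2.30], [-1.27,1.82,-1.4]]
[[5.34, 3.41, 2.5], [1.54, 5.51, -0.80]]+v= [[4.24, 2.79, 0.20], [0.27, 7.33, -2.2]]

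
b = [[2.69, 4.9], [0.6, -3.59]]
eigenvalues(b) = [3.13, -4.03]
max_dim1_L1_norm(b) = 7.59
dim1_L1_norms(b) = [7.59, 4.19]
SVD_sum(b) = [[1.74, 5.22], [-1.02, -3.05]] + [[0.95, -0.32], [1.62, -0.54]]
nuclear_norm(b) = 8.35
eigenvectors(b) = [[1.0, -0.59], [0.09, 0.81]]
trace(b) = -0.90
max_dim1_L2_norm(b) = 5.59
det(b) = -12.60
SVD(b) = [[-0.86, 0.50], [0.50, 0.86]] @ diag([6.370567180701527, 1.9773906534037688]) @ [[-0.32, -0.95], [0.95, -0.32]]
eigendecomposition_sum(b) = [[2.94, 2.14], [0.26, 0.19]] + [[-0.25,2.76], [0.34,-3.78]]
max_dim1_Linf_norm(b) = 4.9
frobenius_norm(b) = 6.67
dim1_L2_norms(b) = [5.59, 3.64]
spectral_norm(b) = 6.37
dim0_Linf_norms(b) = [2.69, 4.9]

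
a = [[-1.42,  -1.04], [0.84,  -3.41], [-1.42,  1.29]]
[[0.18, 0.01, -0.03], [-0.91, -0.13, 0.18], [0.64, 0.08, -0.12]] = a @ [[-0.27, -0.03, 0.05], [0.20, 0.03, -0.04]]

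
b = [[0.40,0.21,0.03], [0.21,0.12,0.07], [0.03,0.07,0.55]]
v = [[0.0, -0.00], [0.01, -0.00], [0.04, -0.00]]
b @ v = [[0.0, 0.0], [0.0, 0.00], [0.02, 0.0]]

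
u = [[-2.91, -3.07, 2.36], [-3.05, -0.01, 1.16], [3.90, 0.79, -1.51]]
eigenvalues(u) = [-6.73, 2.1, 0.19]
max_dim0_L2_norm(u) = 5.74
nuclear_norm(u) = 9.31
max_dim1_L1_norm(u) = 8.34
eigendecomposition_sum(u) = [[-3.76, -1.97, 2.14], [-2.25, -1.18, 1.28], [3.15, 1.65, -1.79]] + [[0.84, -1.15, 0.18], [-0.81, 1.11, -0.17], [0.73, -1.0, 0.15]] + [[0.01, 0.05, 0.04],[0.01, 0.06, 0.05],[0.02, 0.14, 0.13]]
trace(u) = -4.43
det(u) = -2.72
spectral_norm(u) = 6.86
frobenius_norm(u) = 7.23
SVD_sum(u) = [[-3.74, -1.67, 1.98], [-2.48, -1.11, 1.31], [3.41, 1.53, -1.81]] + [[0.82, -1.41, 0.35], [-0.61, 1.05, -0.26], [0.45, -0.78, 0.20]] + [[0.01, 0.01, 0.02],[0.04, 0.05, 0.11],[0.03, 0.05, 0.1]]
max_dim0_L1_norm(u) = 9.86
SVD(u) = [[-0.66, 0.73, 0.15], [-0.44, -0.55, 0.71], [0.61, 0.41, 0.68]] @ diag([6.856761735377408, 2.2758306523257423, 0.17439422639175106]) @ [[0.82,  0.37,  -0.44], [0.49,  -0.85,  0.21], [0.29,  0.39,  0.87]]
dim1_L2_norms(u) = [4.84, 3.26, 4.26]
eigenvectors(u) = [[0.7,0.61,0.31], [0.42,-0.59,0.36], [-0.58,0.53,0.88]]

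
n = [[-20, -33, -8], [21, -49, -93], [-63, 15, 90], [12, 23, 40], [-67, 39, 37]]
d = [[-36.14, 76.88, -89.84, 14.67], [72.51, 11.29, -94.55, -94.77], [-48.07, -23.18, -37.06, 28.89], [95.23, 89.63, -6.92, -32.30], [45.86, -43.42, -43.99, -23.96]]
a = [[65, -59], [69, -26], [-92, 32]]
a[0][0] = 65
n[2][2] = 90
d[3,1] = 89.63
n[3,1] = 23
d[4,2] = -43.99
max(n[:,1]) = 39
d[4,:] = [45.86, -43.42, -43.99, -23.96]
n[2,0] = -63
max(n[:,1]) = 39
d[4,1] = -43.42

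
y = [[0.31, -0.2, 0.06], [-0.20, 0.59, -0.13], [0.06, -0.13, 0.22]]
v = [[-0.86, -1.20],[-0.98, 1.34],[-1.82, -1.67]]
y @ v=[[-0.18, -0.74], [-0.17, 1.25], [-0.32, -0.61]]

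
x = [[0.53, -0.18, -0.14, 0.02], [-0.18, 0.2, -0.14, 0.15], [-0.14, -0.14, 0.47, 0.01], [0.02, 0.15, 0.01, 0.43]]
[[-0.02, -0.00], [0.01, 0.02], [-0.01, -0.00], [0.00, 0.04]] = x @ [[-0.02, 0.02], [0.05, 0.06], [-0.01, 0.02], [-0.01, 0.07]]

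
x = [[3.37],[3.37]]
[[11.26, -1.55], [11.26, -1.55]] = x@[[3.34, -0.46]]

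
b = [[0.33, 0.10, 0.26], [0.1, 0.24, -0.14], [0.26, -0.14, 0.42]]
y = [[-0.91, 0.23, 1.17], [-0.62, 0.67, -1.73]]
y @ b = [[0.03, -0.2, 0.22], [-0.59, 0.34, -0.98]]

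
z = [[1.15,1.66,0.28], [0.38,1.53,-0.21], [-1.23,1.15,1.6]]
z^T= [[1.15, 0.38, -1.23],[1.66, 1.53, 1.15],[0.28, -0.21, 1.60]]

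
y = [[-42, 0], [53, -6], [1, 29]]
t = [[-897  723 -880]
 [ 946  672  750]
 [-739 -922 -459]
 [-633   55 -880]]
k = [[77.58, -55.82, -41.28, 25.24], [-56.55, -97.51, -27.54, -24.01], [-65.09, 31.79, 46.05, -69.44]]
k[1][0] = -56.55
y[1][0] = 53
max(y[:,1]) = 29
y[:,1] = [0, -6, 29]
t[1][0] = 946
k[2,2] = 46.05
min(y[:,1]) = -6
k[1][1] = -97.51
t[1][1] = 672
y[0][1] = 0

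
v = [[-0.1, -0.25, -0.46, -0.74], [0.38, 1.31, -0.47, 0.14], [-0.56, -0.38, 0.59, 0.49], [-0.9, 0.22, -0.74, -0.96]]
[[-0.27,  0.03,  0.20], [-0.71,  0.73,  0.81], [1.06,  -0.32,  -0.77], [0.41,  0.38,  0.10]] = v @ [[-1.16,  -0.07,  0.54], [-0.18,  0.44,  0.37], [0.20,  -0.36,  -0.34], [0.46,  0.05,  -0.26]]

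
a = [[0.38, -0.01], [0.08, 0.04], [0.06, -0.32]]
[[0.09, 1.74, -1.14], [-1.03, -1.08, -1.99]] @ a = [[0.11, 0.43],[-0.6, 0.60]]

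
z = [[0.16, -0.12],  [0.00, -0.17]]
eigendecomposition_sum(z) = [[0.16,  -0.06], [0.00,  0.00]] + [[-0.0, -0.06], [-0.00, -0.17]]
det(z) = -0.03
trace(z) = -0.01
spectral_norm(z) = 0.24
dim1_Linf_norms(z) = [0.16, 0.17]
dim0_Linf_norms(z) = [0.16, 0.17]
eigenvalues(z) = [0.16, -0.17]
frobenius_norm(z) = 0.26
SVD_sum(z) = [[0.1, -0.16], [0.08, -0.12]] + [[0.06, 0.04], [-0.08, -0.05]]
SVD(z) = [[0.79,  -0.61], [0.61,  0.79]] @ diag([0.23577847155475587, 0.1153625257668329]) @ [[0.54, -0.84], [-0.84, -0.54]]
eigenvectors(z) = [[1.00,  0.34], [0.0,  0.94]]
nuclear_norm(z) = 0.35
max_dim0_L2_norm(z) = 0.21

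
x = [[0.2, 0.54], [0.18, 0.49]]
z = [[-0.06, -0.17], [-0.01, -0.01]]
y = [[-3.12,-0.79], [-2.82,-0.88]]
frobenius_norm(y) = 4.37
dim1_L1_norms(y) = [3.91, 3.7]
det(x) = 0.00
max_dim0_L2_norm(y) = 4.21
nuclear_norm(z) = 0.19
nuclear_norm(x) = 0.78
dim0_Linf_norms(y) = [3.12, 0.88]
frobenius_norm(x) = 0.78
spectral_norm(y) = 4.37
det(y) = 0.52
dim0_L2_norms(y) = [4.21, 1.18]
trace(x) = 0.69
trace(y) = -4.00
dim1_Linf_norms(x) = [0.54, 0.49]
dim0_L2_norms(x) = [0.27, 0.73]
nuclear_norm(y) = 4.49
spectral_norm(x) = 0.78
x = y @ z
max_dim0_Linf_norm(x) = 0.54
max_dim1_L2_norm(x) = 0.58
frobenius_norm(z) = 0.18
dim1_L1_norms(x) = [0.74, 0.67]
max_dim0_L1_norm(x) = 1.03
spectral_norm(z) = 0.18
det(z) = -0.00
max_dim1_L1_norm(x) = 0.74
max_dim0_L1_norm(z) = 0.18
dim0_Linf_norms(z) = [0.06, 0.17]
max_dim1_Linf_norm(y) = 3.12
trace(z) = -0.07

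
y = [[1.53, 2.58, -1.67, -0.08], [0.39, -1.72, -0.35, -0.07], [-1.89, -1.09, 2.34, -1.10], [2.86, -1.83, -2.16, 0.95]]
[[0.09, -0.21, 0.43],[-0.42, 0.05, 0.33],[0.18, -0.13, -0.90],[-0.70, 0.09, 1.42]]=y @ [[0.01,-0.14,0.28],  [0.19,-0.05,-0.1],  [0.24,-0.09,-0.16],  [0.14,0.22,0.10]]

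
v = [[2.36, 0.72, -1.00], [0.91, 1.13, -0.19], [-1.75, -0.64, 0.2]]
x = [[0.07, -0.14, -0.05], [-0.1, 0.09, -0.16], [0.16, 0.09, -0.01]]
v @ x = [[-0.07, -0.36, -0.22], [-0.08, -0.04, -0.22], [-0.03, 0.21, 0.19]]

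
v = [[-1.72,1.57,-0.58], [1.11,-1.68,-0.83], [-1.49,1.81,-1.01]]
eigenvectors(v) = [[0.66, -0.76, 0.63], [-0.13, -0.64, 0.41], [0.74, -0.05, 0.66]]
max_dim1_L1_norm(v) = 4.31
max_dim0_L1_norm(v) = 5.06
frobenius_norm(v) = 4.13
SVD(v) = [[-0.61,  0.20,  0.77],[0.47,  0.87,  0.15],[-0.64,  0.46,  -0.62]] @ diag([3.892240321255789, 1.3360728690491719, 0.2911607291194078]) @ [[0.65,  -0.75,  0.15], [-0.04,  -0.24,  -0.97], [-0.76,  -0.62,  0.19]]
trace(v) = -4.41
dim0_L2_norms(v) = [2.53, 2.93, 1.43]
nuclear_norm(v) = 5.52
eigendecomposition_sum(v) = [[-2.77, 3.22, 0.65],  [0.53, -0.62, -0.12],  [-3.07, 3.58, 0.72]] + [[-0.49, 0.03, 0.45], [-0.41, 0.03, 0.38], [-0.03, 0.0, 0.03]] + [[1.54, -1.68, -1.67], [0.99, -1.09, -1.08], [1.61, -1.77, -1.76]]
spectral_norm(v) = 3.89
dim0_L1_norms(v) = [4.32, 5.06, 2.42]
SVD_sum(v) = [[-1.54, 1.77, -0.37],[1.19, -1.38, 0.29],[-1.60, 1.84, -0.38]] + [[-0.01, -0.06, -0.25], [-0.05, -0.28, -1.12], [-0.03, -0.15, -0.59]] + [[-0.17, -0.14, 0.04], [-0.03, -0.03, 0.01], [0.14, 0.11, -0.03]]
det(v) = -1.51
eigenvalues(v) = [-2.66, -0.43, -1.31]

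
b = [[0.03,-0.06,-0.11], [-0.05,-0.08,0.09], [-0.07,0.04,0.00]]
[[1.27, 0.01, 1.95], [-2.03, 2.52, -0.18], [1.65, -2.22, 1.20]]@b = [[-0.10, 0.00, -0.14], [-0.17, -0.09, 0.45], [0.08, 0.13, -0.38]]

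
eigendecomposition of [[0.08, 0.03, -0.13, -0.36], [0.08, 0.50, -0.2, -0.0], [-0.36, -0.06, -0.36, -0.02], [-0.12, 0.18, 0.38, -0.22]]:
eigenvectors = [[(-0.29-0.27j), (-0.29+0.27j), 0.54+0.00j, -0.17+0.00j],[(0.1-0.06j), 0.10+0.06j, -0.69+0.00j, (0.95+0j)],[(0.25-0.52j), 0.25+0.52j, -0.20+0.00j, -0.00+0.00j],[-0.70+0.00j, -0.70-0.00j, (-0.44+0j), (0.27+0j)]]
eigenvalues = [(-0.43+0.25j), (-0.43-0.25j), (0.38+0j), (0.49+0j)]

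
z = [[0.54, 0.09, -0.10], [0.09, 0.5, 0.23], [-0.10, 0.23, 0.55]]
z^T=[[0.54, 0.09, -0.10], [0.09, 0.50, 0.23], [-0.10, 0.23, 0.55]]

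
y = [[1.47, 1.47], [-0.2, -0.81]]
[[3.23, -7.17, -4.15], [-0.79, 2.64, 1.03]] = y @ [[1.63, -2.16, -2.05], [0.57, -2.72, -0.77]]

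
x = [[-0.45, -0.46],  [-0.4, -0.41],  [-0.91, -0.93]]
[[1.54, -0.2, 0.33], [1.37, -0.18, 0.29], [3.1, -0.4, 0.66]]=x @ [[-1.94, 1.14, -3.33], [-1.44, -0.68, 2.55]]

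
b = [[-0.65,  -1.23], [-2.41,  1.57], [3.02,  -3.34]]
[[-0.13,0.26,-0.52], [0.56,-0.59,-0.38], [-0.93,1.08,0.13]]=b @ [[-0.12, 0.08, 0.32], [0.17, -0.25, 0.25]]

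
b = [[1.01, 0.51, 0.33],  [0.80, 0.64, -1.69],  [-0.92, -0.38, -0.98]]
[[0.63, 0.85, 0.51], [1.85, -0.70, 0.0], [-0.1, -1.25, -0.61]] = b@[[0.70, 0.71, -0.07], [0.28, -0.18, 0.94], [-0.66, 0.68, 0.32]]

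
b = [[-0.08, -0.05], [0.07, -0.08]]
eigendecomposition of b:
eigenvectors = [[0.00+0.65j,  -0.65j], [0.76+0.00j,  (0.76-0j)]]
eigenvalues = [(-0.08+0.06j), (-0.08-0.06j)]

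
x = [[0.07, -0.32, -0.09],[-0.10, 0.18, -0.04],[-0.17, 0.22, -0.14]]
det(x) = 0.000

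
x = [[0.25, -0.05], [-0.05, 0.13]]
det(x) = 0.030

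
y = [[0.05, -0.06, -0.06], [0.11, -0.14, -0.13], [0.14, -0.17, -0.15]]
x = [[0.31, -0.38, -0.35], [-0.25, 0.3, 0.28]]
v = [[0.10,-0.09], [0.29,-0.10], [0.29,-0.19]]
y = v @ x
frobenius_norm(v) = 0.48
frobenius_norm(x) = 0.77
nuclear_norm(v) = 0.54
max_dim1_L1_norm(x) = 1.04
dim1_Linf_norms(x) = [0.38, 0.3]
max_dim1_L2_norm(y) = 0.27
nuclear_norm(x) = 0.77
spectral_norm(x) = 0.77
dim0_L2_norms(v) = [0.42, 0.23]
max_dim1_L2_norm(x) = 0.6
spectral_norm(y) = 0.36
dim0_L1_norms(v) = [0.68, 0.38]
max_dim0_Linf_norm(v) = 0.29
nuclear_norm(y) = 0.37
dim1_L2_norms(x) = [0.6, 0.48]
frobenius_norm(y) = 0.36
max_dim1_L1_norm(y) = 0.46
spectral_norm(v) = 0.48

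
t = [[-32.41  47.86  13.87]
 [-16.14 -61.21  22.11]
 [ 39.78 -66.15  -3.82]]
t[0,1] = 47.86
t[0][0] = -32.41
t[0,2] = 13.87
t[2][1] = -66.15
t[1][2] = 22.11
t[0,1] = 47.86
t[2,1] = -66.15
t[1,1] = -61.21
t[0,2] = 13.87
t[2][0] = 39.78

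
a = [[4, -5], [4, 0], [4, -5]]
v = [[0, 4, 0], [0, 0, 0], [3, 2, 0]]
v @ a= [[16, 0], [0, 0], [20, -15]]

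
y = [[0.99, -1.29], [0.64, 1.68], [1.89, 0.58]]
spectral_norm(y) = 2.41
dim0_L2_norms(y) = [2.23, 2.2]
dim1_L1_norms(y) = [2.28, 2.32, 2.47]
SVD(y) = [[0.06, 0.81], [-0.67, -0.4], [-0.74, 0.43]] @ diag([2.406105284049236, 1.9988390035393913]) @ [[-0.73, -0.68], [0.68, -0.73]]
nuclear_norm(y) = 4.40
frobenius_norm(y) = 3.13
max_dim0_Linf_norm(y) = 1.89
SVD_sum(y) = [[-0.11, -0.1], [1.18, 1.09], [1.31, 1.21]] + [[1.1, -1.19], [-0.54, 0.59], [0.58, -0.63]]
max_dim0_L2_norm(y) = 2.23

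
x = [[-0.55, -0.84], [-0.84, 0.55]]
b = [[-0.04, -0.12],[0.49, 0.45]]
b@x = [[0.12,  -0.03], [-0.65,  -0.16]]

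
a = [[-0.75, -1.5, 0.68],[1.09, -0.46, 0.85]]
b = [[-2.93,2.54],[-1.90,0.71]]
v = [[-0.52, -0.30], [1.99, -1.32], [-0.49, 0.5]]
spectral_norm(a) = 1.85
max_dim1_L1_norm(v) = 3.31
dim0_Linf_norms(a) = [1.09, 1.5, 0.85]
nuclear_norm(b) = 4.96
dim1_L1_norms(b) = [5.47, 2.61]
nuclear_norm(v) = 3.06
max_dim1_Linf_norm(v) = 1.99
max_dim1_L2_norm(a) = 1.81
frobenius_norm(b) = 4.38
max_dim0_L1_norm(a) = 1.96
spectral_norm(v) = 2.50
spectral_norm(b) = 4.33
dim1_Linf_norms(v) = [0.52, 1.99, 0.5]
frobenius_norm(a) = 2.32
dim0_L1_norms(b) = [4.83, 3.25]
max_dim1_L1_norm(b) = 5.47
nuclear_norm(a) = 3.25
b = a @ v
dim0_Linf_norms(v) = [1.99, 1.32]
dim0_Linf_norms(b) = [2.93, 2.54]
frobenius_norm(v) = 2.56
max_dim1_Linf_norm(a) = 1.5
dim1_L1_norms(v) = [0.82, 3.31, 0.99]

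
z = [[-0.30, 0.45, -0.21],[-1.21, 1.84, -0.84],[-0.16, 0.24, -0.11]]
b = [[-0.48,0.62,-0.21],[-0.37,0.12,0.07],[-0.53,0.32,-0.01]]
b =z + [[-0.18, 0.17, 0.0], [0.84, -1.72, 0.91], [-0.37, 0.08, 0.1]]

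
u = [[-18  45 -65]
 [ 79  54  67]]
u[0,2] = -65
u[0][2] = -65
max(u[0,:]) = 45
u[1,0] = 79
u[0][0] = -18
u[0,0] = -18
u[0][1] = 45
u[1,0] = 79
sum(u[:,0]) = 61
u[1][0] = 79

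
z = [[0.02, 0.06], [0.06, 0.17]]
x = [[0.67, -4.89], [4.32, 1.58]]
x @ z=[[-0.28, -0.79], [0.18, 0.53]]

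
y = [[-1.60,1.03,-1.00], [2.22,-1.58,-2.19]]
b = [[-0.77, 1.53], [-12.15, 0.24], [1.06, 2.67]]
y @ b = [[-12.34, -4.87], [15.17, -2.83]]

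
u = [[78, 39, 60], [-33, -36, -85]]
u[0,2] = 60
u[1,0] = -33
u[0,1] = 39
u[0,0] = 78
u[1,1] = -36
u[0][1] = 39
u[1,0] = -33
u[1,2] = -85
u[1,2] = -85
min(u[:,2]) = -85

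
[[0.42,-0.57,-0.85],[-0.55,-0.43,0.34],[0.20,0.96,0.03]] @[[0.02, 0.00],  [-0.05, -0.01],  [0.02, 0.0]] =[[0.02, 0.01], [0.02, 0.00], [-0.04, -0.01]]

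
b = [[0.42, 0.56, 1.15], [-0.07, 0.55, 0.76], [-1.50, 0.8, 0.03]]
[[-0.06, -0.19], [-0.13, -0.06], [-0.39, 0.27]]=b@ [[0.17, -0.09], [-0.17, 0.18], [-0.03, -0.22]]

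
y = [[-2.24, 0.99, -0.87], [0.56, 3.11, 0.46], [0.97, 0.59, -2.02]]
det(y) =18.579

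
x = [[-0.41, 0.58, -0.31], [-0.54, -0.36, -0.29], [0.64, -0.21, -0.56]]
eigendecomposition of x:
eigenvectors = [[(-0.65+0j), (-0.65-0j), -0.09+0.00j], [-0.16-0.53j, -0.16+0.53j, (0.51+0j)], [(-0.04+0.52j), -0.04-0.52j, 0.86+0.00j]]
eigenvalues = [(-0.29+0.72j), (-0.29-0.72j), (-0.75+0j)]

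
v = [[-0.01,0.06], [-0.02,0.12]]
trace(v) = 0.11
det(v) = 0.00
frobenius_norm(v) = 0.14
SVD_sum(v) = [[-0.01, 0.06],[-0.02, 0.12]] + [[0.00, 0.0], [-0.0, -0.00]]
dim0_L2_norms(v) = [0.02, 0.13]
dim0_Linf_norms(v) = [0.02, 0.12]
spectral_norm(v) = 0.14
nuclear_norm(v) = 0.14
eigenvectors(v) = [[-0.99, -0.45], [-0.16, -0.89]]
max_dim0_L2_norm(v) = 0.13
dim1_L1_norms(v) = [0.07, 0.14]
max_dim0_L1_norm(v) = 0.18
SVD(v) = [[-0.45, -0.89],[-0.89, 0.45]] @ diag([0.13601470508735442, 3.013537199806469e-18]) @ [[0.16, -0.99], [-0.99, -0.16]]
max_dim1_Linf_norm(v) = 0.12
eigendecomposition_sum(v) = [[-0.00, 0.0], [-0.00, 0.00]] + [[-0.01, 0.06], [-0.02, 0.12]]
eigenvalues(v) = [-0.0, 0.11]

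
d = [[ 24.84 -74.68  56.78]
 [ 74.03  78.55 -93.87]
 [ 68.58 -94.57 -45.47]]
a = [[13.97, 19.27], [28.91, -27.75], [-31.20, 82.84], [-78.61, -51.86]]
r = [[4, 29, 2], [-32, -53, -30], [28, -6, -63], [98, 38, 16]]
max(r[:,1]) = 38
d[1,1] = 78.55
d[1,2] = -93.87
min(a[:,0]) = -78.61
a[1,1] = -27.75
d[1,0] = 74.03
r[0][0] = 4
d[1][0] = 74.03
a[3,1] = -51.86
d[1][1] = 78.55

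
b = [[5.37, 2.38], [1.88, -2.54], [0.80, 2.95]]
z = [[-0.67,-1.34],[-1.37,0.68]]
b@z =[[-6.86, -5.58], [2.22, -4.25], [-4.58, 0.93]]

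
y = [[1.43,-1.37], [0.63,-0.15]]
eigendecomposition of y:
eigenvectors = [[0.83+0.00j, 0.83-0.00j], [(0.48-0.3j), 0.48+0.30j]]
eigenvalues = [(0.64+0.49j), (0.64-0.49j)]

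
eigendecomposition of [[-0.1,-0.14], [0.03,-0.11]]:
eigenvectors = [[0.91+0.00j, (0.91-0j)], [(0.03-0.42j), 0.03+0.42j]]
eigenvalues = [(-0.1+0.06j), (-0.1-0.06j)]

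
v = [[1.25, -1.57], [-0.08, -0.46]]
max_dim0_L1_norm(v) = 2.03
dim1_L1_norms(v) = [2.82, 0.54]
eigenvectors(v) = [[1.00, 0.66], [-0.04, 0.75]]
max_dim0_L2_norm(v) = 1.64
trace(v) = 0.79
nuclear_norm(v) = 2.38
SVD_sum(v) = [[1.21, -1.60], [0.19, -0.26]] + [[0.04, 0.03], [-0.27, -0.2]]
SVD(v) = [[-0.99, -0.16],  [-0.16, 0.99]] @ diag([2.0313665884003087, 0.3448909733972336]) @ [[-0.60, 0.80], [-0.80, -0.60]]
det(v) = -0.70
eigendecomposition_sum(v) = [[1.27, -1.12], [-0.06, 0.05]] + [[-0.02, -0.45], [-0.02, -0.51]]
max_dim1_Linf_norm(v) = 1.57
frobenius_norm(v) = 2.06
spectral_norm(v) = 2.03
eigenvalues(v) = [1.32, -0.53]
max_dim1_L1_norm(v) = 2.82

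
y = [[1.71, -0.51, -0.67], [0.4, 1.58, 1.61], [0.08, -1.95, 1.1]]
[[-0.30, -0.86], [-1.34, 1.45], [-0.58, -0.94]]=y@[[-0.45, -0.19], [-0.08, 0.65], [-0.64, 0.31]]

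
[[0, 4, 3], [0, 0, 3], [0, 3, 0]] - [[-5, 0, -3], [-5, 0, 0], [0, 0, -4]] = [[5, 4, 6], [5, 0, 3], [0, 3, 4]]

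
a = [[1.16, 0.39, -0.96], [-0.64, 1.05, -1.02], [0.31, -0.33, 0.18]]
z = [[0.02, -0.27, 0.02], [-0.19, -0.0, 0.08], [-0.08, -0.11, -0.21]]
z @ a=[[0.20, -0.28, 0.26], [-0.2, -0.1, 0.20], [-0.09, -0.08, 0.15]]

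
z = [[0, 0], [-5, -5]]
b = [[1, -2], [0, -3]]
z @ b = [[0, 0], [-5, 25]]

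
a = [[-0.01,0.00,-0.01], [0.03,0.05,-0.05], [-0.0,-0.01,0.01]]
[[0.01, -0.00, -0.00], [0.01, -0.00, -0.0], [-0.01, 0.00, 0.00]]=a @ [[-0.73, 0.19, 0.28], [0.59, -0.09, -0.24], [-0.07, 0.04, 0.02]]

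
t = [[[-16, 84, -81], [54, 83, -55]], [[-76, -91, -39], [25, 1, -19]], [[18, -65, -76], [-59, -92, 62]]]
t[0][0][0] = -16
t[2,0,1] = -65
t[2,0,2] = -76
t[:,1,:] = [[54, 83, -55], [25, 1, -19], [-59, -92, 62]]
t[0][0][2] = -81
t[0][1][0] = 54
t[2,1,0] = -59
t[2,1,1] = -92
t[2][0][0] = 18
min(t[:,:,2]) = -81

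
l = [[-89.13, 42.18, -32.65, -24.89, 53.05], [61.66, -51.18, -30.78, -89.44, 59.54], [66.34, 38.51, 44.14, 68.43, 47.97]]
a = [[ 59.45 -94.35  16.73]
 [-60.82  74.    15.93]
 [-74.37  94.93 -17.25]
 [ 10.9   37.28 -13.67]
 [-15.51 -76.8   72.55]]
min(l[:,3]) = -89.44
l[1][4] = 59.54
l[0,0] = -89.13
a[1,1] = 74.0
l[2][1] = 38.51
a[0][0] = 59.45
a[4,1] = -76.8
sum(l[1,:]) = -50.20000000000001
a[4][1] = -76.8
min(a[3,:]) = -13.67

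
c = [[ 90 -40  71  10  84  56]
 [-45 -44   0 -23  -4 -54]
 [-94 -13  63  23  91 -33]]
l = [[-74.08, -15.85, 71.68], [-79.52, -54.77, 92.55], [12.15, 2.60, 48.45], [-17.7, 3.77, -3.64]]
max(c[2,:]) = 91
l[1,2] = 92.55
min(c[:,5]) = -54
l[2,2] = 48.45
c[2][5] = -33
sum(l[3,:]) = -17.57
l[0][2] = 71.68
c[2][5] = -33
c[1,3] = -23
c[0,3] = 10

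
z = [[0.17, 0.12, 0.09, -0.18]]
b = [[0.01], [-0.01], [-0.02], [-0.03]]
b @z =[[0.00, 0.0, 0.00, -0.00], [-0.00, -0.0, -0.00, 0.00], [-0.00, -0.00, -0.00, 0.00], [-0.01, -0.00, -0.0, 0.01]]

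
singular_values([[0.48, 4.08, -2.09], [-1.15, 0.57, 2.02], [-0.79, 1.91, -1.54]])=[5.21, 2.32, 1.02]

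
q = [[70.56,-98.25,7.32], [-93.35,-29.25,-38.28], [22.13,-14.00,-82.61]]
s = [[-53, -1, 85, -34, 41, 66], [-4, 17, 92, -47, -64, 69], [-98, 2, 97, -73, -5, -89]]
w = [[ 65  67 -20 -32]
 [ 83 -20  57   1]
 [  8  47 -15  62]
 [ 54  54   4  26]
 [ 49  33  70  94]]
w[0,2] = -20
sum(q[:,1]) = -141.5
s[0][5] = 66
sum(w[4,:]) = 246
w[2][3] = 62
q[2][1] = -14.0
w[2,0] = 8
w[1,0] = 83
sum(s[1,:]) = 63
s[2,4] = -5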